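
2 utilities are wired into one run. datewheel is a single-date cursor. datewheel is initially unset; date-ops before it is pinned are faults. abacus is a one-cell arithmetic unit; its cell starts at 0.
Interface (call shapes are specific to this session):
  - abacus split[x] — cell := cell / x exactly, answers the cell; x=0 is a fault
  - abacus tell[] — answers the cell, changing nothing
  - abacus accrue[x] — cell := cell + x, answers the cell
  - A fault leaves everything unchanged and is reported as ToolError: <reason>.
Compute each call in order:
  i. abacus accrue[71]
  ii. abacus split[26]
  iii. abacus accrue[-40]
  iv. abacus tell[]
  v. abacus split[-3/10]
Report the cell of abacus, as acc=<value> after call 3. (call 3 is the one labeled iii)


Calling abacus accrue using x→71, giving 71.
I call abacus split using x→26, which returns 71/26.
Next I call abacus accrue using x→-40: -969/26.
I try abacus tell, — result: -969/26.
Next I call abacus split using x→-3/10, and get 1615/13.

Answer: acc=-969/26


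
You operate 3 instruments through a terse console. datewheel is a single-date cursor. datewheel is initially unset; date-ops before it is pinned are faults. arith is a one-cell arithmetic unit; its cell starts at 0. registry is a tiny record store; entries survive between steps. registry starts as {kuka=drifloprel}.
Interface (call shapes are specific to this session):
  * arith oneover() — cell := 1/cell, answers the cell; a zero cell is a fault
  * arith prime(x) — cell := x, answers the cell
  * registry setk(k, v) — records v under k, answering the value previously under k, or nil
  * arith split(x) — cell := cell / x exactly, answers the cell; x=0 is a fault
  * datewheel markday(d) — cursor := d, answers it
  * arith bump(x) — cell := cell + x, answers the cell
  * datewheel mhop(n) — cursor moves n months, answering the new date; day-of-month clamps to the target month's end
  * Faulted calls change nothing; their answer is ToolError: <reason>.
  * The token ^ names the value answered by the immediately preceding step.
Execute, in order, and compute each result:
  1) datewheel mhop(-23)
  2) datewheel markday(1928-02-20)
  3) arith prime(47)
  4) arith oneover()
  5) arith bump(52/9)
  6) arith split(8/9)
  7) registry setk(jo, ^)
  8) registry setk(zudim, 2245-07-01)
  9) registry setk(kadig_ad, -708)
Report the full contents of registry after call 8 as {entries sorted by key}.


→ datewheel mhop(-23)
← ToolError: no date set
→ datewheel markday(1928-02-20)
← 1928-02-20
→ arith prime(47)
← 47
→ arith oneover()
← 1/47
→ arith bump(52/9)
← 2453/423
→ arith split(8/9)
← 2453/376
→ registry setk(jo, ^)
← nil
→ registry setk(zudim, 2245-07-01)
← nil
→ registry setk(kadig_ad, -708)
← nil

Answer: {jo=2453/376, kuka=drifloprel, zudim=2245-07-01}


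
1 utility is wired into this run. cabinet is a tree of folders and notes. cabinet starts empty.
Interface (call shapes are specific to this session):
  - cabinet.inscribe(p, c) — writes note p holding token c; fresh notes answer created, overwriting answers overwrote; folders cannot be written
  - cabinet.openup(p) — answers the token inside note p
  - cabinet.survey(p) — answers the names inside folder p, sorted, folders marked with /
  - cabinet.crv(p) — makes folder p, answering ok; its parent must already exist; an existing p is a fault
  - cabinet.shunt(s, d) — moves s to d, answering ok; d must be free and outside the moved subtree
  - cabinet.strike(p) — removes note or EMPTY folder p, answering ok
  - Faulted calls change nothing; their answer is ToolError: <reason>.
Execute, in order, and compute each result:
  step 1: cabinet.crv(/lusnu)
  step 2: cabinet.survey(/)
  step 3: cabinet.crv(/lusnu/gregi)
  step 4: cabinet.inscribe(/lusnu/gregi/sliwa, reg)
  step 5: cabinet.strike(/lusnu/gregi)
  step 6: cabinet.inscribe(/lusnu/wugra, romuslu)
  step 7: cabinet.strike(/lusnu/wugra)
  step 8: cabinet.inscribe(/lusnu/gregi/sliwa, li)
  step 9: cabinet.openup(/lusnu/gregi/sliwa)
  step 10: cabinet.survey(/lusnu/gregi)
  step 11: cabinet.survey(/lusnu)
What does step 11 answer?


Do: cabinet.crv[p=/lusnu]
See: ok
Do: cabinet.survey[p=/]
See: [lusnu/]
Do: cabinet.crv[p=/lusnu/gregi]
See: ok
Do: cabinet.inscribe[p=/lusnu/gregi/sliwa; c=reg]
See: created
Do: cabinet.strike[p=/lusnu/gregi]
See: ToolError: not empty
Do: cabinet.inscribe[p=/lusnu/wugra; c=romuslu]
See: created
Do: cabinet.strike[p=/lusnu/wugra]
See: ok
Do: cabinet.inscribe[p=/lusnu/gregi/sliwa; c=li]
See: overwrote
Do: cabinet.openup[p=/lusnu/gregi/sliwa]
See: li
Do: cabinet.survey[p=/lusnu/gregi]
See: [sliwa]
Do: cabinet.survey[p=/lusnu]
See: [gregi/]

Answer: [gregi/]


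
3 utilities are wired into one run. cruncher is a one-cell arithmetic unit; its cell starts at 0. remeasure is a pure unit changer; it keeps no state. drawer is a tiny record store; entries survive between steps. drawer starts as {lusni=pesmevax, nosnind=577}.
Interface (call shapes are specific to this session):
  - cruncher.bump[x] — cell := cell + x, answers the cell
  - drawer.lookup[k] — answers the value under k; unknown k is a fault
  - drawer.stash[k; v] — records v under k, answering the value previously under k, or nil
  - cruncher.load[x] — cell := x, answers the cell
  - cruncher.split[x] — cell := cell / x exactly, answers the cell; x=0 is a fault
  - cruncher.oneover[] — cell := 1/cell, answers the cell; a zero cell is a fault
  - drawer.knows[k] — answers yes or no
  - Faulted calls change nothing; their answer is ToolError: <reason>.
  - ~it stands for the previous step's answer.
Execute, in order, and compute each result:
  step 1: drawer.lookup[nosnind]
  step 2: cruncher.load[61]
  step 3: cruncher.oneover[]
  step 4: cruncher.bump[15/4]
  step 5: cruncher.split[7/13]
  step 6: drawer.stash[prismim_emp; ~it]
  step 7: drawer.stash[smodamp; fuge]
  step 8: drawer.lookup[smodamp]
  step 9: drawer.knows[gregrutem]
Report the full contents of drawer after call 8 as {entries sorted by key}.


! 1. drawer.lookup(k='nosnind') ~> 577
! 2. cruncher.load(x='61') ~> 61
! 3. cruncher.oneover() ~> 1/61
! 4. cruncher.bump(x='15/4') ~> 919/244
! 5. cruncher.split(x='7/13') ~> 11947/1708
! 6. drawer.stash(k='prismim_emp', v='~it') ~> nil
! 7. drawer.stash(k='smodamp', v='fuge') ~> nil
! 8. drawer.lookup(k='smodamp') ~> fuge
! 9. drawer.knows(k='gregrutem') ~> no

Answer: {lusni=pesmevax, nosnind=577, prismim_emp=11947/1708, smodamp=fuge}


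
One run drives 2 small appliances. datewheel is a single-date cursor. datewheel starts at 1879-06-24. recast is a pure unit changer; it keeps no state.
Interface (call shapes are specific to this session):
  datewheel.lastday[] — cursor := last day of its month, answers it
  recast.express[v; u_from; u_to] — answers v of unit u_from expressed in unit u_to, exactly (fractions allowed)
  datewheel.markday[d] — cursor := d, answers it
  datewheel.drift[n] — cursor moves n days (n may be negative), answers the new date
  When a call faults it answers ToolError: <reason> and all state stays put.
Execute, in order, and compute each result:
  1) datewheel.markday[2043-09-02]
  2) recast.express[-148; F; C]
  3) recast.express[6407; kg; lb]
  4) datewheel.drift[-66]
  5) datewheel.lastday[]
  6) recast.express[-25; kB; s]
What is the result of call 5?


Act: datewheel.markday[d: 2043-09-02]
Obs: 2043-09-02
Act: recast.express[v: -148; u_from: F; u_to: C]
Obs: -100
Act: recast.express[v: 6407; u_from: kg; u_to: lb]
Obs: 640700000000/45359237
Act: datewheel.drift[n: -66]
Obs: 2043-06-28
Act: datewheel.lastday[]
Obs: 2043-06-30
Act: recast.express[v: -25; u_from: kB; u_to: s]
Obs: ToolError: incompatible units

Answer: 2043-06-30


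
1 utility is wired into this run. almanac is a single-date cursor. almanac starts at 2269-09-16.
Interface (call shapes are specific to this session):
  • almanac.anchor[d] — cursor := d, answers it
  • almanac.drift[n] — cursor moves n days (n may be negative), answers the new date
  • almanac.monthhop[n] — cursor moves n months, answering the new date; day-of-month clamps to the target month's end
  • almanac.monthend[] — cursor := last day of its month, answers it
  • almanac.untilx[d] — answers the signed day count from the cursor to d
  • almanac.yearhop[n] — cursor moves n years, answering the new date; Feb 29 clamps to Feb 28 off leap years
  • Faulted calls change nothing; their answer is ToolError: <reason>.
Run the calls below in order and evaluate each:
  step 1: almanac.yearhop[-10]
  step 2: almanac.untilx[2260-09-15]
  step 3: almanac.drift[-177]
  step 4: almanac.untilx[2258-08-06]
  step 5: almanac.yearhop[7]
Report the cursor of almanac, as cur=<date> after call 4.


Answer: cur=2259-03-23

Derivation:
I try almanac.yearhop with n: -10, and observe 2259-09-16.
I run almanac.untilx with d: 2260-09-15, which returns 365.
Next I call almanac.drift with n: -177, and see 2259-03-23.
I call almanac.untilx with d: 2258-08-06, → -229.
Calling almanac.yearhop with n: 7, and observe 2266-03-23.


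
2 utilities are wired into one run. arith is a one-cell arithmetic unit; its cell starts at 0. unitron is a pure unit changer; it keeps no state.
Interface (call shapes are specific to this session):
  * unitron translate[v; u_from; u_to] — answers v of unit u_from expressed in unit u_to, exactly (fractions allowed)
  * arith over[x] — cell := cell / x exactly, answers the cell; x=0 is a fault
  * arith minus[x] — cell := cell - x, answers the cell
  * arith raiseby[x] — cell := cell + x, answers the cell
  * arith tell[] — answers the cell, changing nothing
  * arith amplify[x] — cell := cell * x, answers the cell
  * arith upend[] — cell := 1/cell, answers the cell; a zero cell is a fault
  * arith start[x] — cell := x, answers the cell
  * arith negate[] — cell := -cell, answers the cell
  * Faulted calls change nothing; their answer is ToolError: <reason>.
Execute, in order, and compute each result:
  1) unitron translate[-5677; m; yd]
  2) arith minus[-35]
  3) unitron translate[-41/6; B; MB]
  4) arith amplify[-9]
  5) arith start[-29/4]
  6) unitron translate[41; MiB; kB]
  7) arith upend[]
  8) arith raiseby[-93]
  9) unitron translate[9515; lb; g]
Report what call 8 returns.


Answer: -2701/29

Derivation:
-> unitron translate(v→-5677, u_from→m, u_to→yd)
<- -7096250/1143
-> arith minus(x→-35)
<- 35
-> unitron translate(v→-41/6, u_from→B, u_to→MB)
<- -41/6000000
-> arith amplify(x→-9)
<- -315
-> arith start(x→-29/4)
<- -29/4
-> unitron translate(v→41, u_from→MiB, u_to→kB)
<- 5373952/125
-> arith upend()
<- -4/29
-> arith raiseby(x→-93)
<- -2701/29
-> unitron translate(v→9515, u_from→lb, u_to→g)
<- 86318628011/20000


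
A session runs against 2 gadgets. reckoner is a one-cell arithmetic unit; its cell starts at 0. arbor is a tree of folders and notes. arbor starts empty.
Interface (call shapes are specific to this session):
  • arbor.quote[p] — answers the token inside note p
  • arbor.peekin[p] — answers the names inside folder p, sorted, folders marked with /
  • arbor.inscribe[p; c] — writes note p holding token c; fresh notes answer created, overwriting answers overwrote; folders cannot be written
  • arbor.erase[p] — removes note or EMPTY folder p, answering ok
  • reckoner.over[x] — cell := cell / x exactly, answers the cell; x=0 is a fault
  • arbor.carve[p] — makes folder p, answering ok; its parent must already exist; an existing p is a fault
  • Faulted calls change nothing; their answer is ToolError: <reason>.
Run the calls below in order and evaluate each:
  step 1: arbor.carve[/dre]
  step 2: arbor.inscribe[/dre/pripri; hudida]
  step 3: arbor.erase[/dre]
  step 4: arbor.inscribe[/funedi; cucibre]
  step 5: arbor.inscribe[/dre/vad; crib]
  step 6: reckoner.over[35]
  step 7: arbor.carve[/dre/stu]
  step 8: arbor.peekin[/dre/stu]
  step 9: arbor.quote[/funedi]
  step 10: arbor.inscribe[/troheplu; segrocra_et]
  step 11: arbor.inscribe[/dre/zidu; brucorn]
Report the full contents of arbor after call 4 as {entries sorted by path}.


→ arbor.carve(/dre)
← ok
→ arbor.inscribe(/dre/pripri, hudida)
← created
→ arbor.erase(/dre)
← ToolError: not empty
→ arbor.inscribe(/funedi, cucibre)
← created
→ arbor.inscribe(/dre/vad, crib)
← created
→ reckoner.over(35)
← 0
→ arbor.carve(/dre/stu)
← ok
→ arbor.peekin(/dre/stu)
← []
→ arbor.quote(/funedi)
← cucibre
→ arbor.inscribe(/troheplu, segrocra_et)
← created
→ arbor.inscribe(/dre/zidu, brucorn)
← created

Answer: {dre/, dre/pripri=hudida, funedi=cucibre}


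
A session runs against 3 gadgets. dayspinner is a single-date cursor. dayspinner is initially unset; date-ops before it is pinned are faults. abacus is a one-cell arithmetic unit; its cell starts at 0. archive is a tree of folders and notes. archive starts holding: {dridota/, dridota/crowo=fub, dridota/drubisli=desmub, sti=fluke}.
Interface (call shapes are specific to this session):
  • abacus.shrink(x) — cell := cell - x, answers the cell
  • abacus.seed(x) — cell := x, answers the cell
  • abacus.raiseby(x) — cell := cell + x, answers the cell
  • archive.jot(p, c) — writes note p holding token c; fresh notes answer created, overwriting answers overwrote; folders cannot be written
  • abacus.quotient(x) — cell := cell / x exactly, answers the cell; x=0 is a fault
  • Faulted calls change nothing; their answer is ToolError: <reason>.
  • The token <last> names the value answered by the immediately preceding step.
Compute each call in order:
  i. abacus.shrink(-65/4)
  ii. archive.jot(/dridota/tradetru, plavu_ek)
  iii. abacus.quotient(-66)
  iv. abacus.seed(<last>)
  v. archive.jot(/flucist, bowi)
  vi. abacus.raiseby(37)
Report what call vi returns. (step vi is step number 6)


==> abacus.shrink(x→-65/4)
<== 65/4
==> archive.jot(p→/dridota/tradetru, c→plavu_ek)
<== created
==> abacus.quotient(x→-66)
<== -65/264
==> abacus.seed(x→<last>)
<== -65/264
==> archive.jot(p→/flucist, c→bowi)
<== created
==> abacus.raiseby(x→37)
<== 9703/264

Answer: 9703/264


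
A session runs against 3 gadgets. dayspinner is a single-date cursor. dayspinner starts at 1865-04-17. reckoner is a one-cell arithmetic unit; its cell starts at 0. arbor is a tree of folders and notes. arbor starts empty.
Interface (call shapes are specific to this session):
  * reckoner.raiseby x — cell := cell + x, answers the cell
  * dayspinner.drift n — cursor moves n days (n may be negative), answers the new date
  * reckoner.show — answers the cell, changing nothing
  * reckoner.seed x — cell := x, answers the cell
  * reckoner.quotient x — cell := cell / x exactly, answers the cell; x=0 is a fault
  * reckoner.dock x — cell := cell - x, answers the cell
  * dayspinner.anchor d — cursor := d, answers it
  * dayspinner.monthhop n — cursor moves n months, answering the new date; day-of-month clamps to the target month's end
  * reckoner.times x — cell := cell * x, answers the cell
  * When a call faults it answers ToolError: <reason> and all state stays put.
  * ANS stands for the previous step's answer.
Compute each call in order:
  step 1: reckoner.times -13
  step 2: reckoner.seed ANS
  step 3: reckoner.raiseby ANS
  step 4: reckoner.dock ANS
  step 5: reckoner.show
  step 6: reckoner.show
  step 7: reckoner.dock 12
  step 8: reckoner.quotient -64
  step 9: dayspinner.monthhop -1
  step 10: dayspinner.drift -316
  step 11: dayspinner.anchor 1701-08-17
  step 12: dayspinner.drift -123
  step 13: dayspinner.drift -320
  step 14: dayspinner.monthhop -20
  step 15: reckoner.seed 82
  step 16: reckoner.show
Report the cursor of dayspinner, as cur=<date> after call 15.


Answer: cur=1698-09-30

Derivation:
I run reckoner.times on x=-13, which returns 0.
Using reckoner.seed on x=ANS, — result: 0.
I use reckoner.raiseby on x=ANS, and see 0.
Then reckoner.dock on x=ANS: 0.
Calling reckoner.show, and get 0.
I use reckoner.show, — result: 0.
I run reckoner.dock on x=12, — result: -12.
I run reckoner.quotient on x=-64, and see 3/16.
Then dayspinner.monthhop on n=-1, giving 1865-03-17.
Using dayspinner.drift on n=-316, → 1864-05-05.
Next I call dayspinner.anchor on d=1701-08-17, — result: 1701-08-17.
Next I call dayspinner.drift on n=-123: 1701-04-16.
I use dayspinner.drift on n=-320, and get 1700-05-31.
Invoking dayspinner.monthhop on n=-20, → 1698-09-30.
I try reckoner.seed on x=82, which returns 82.
Using reckoner.show, yielding 82.


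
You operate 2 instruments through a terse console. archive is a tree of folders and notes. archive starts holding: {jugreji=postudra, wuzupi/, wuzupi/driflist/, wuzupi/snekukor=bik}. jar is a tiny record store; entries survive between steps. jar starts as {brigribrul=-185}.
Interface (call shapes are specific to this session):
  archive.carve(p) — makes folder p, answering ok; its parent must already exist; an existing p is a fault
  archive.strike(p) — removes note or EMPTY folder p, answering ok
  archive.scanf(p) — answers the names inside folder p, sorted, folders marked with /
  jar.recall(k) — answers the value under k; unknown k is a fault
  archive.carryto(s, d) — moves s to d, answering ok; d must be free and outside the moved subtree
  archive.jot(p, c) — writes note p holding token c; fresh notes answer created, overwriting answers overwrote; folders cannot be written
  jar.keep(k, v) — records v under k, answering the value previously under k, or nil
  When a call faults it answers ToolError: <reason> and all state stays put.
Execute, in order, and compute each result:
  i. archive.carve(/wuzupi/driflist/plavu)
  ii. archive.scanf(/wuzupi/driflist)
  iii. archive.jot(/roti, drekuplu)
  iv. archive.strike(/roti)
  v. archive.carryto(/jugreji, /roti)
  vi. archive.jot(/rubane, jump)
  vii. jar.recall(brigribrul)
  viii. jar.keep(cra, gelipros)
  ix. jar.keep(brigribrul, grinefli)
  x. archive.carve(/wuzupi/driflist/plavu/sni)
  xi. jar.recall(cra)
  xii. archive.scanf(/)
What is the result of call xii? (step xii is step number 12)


Then archive.carve using p='/wuzupi/driflist/plavu', yielding ok.
Calling archive.scanf using p='/wuzupi/driflist', and get [plavu/].
I use archive.jot using p='/roti', c='drekuplu', yielding created.
Calling archive.strike using p='/roti', giving ok.
I run archive.carryto using s='/jugreji', d='/roti', → ok.
I use archive.jot using p='/rubane', c='jump', giving created.
Calling jar.recall using k='brigribrul', and observe -185.
Calling jar.keep using k='cra', v='gelipros', → nil.
Now I run jar.keep using k='brigribrul', v='grinefli', yielding -185.
Then archive.carve using p='/wuzupi/driflist/plavu/sni', yielding ok.
Invoking jar.recall using k='cra', which returns gelipros.
I use archive.scanf using p='/', and get [roti, rubane, wuzupi/].

Answer: [roti, rubane, wuzupi/]


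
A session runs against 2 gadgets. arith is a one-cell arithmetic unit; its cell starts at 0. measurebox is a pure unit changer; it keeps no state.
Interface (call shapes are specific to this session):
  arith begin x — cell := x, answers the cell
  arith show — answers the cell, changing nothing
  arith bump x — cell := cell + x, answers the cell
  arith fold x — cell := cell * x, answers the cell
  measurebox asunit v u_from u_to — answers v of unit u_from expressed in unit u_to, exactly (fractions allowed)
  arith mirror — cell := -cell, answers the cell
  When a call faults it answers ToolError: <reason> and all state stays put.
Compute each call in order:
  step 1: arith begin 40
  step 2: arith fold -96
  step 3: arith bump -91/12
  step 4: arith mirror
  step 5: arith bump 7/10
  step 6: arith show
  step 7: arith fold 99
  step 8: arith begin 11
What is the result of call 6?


>>> arith begin 40
[out] 40
>>> arith fold -96
[out] -3840
>>> arith bump -91/12
[out] -46171/12
>>> arith mirror
[out] 46171/12
>>> arith bump 7/10
[out] 230897/60
>>> arith show
[out] 230897/60
>>> arith fold 99
[out] 7619601/20
>>> arith begin 11
[out] 11

Answer: 230897/60


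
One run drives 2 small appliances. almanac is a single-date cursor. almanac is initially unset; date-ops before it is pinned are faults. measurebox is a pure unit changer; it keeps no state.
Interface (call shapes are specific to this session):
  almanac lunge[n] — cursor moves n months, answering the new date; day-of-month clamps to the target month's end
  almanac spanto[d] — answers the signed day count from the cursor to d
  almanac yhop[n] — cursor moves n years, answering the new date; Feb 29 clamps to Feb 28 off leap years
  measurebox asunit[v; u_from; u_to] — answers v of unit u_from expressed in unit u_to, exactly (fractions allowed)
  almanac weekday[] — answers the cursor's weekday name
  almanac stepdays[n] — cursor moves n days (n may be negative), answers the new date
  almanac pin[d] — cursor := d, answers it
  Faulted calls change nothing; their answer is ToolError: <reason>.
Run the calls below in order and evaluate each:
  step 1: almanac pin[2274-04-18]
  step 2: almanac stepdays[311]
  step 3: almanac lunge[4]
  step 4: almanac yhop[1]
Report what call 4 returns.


Answer: 2276-06-23

Derivation:
[in] almanac pin d: 2274-04-18
:: 2274-04-18
[in] almanac stepdays n: 311
:: 2275-02-23
[in] almanac lunge n: 4
:: 2275-06-23
[in] almanac yhop n: 1
:: 2276-06-23


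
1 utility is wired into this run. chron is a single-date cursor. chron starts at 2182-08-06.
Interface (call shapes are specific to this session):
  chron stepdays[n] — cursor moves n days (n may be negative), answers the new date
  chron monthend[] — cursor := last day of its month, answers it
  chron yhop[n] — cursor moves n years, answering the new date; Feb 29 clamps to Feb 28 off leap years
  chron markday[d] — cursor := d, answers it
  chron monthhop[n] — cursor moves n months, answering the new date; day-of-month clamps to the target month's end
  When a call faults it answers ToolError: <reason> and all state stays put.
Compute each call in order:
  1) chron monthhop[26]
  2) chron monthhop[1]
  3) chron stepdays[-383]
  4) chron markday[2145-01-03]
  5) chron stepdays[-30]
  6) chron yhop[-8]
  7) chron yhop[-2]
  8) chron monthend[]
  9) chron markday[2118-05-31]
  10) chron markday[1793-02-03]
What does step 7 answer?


Answer: 2134-12-04

Derivation:
$ chron monthhop n: 26
= 2184-10-06
$ chron monthhop n: 1
= 2184-11-06
$ chron stepdays n: -383
= 2183-10-20
$ chron markday d: 2145-01-03
= 2145-01-03
$ chron stepdays n: -30
= 2144-12-04
$ chron yhop n: -8
= 2136-12-04
$ chron yhop n: -2
= 2134-12-04
$ chron monthend
= 2134-12-31
$ chron markday d: 2118-05-31
= 2118-05-31
$ chron markday d: 1793-02-03
= 1793-02-03


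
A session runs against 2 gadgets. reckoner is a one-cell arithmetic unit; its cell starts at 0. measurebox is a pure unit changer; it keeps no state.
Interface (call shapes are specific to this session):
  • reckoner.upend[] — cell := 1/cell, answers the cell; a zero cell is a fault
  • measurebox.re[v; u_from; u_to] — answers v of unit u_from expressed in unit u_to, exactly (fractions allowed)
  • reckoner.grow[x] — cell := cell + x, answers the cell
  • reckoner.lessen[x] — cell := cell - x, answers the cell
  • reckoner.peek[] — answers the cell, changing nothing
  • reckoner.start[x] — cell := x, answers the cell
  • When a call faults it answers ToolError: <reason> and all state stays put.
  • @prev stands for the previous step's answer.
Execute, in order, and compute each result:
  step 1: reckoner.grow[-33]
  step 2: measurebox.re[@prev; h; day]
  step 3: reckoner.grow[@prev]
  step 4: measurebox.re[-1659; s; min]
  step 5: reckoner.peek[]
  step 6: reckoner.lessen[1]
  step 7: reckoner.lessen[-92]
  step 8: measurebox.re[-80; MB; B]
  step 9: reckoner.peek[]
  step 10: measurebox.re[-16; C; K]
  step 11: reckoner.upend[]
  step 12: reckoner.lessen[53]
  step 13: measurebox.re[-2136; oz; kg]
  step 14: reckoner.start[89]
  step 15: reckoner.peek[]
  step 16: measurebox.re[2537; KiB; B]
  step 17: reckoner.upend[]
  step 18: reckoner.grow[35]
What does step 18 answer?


# 1. reckoner.grow(x: -33) -> -33
# 2. measurebox.re(v: @prev, u_from: h, u_to: day) -> -11/8
# 3. reckoner.grow(x: @prev) -> -275/8
# 4. measurebox.re(v: -1659, u_from: s, u_to: min) -> -553/20
# 5. reckoner.peek() -> -275/8
# 6. reckoner.lessen(x: 1) -> -283/8
# 7. reckoner.lessen(x: -92) -> 453/8
# 8. measurebox.re(v: -80, u_from: MB, u_to: B) -> -80000000
# 9. reckoner.peek() -> 453/8
# 10. measurebox.re(v: -16, u_from: C, u_to: K) -> 5143/20
# 11. reckoner.upend() -> 8/453
# 12. reckoner.lessen(x: 53) -> -24001/453
# 13. measurebox.re(v: -2136, u_from: oz, u_to: kg) -> -12110916279/200000000
# 14. reckoner.start(x: 89) -> 89
# 15. reckoner.peek() -> 89
# 16. measurebox.re(v: 2537, u_from: KiB, u_to: B) -> 2597888
# 17. reckoner.upend() -> 1/89
# 18. reckoner.grow(x: 35) -> 3116/89

Answer: 3116/89


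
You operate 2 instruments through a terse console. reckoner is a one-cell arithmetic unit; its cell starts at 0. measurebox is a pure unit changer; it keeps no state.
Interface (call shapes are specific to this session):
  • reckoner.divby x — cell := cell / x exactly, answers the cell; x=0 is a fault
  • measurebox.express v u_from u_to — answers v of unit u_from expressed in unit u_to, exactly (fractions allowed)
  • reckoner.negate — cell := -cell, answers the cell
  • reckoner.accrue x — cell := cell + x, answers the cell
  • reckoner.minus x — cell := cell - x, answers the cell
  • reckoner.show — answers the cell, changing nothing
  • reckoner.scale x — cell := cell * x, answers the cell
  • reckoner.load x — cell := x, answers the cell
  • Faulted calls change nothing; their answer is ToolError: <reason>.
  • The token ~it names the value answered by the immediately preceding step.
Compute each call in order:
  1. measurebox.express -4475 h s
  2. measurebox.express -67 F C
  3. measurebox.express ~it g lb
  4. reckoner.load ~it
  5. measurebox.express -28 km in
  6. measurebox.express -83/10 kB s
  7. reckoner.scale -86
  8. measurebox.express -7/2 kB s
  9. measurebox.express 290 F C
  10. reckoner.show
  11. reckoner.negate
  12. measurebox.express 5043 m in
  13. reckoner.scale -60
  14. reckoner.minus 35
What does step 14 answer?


Answer: 2435675155/4123567

Derivation:
·→ measurebox.express(v=-4475, u_from=h, u_to=s)
·← -16110000
·→ measurebox.express(v=-67, u_from=F, u_to=C)
·← -55
·→ measurebox.express(v=~it, u_from=g, u_to=lb)
·← -500000/4123567
·→ reckoner.load(x=~it)
·← -500000/4123567
·→ measurebox.express(v=-28, u_from=km, u_to=in)
·← -140000000/127
·→ measurebox.express(v=-83/10, u_from=kB, u_to=s)
·← ToolError: incompatible units
·→ reckoner.scale(x=-86)
·← 43000000/4123567
·→ measurebox.express(v=-7/2, u_from=kB, u_to=s)
·← ToolError: incompatible units
·→ measurebox.express(v=290, u_from=F, u_to=C)
·← 430/3
·→ reckoner.show()
·← 43000000/4123567
·→ reckoner.negate()
·← -43000000/4123567
·→ measurebox.express(v=5043, u_from=m, u_to=in)
·← 25215000/127
·→ reckoner.scale(x=-60)
·← 2580000000/4123567
·→ reckoner.minus(x=35)
·← 2435675155/4123567


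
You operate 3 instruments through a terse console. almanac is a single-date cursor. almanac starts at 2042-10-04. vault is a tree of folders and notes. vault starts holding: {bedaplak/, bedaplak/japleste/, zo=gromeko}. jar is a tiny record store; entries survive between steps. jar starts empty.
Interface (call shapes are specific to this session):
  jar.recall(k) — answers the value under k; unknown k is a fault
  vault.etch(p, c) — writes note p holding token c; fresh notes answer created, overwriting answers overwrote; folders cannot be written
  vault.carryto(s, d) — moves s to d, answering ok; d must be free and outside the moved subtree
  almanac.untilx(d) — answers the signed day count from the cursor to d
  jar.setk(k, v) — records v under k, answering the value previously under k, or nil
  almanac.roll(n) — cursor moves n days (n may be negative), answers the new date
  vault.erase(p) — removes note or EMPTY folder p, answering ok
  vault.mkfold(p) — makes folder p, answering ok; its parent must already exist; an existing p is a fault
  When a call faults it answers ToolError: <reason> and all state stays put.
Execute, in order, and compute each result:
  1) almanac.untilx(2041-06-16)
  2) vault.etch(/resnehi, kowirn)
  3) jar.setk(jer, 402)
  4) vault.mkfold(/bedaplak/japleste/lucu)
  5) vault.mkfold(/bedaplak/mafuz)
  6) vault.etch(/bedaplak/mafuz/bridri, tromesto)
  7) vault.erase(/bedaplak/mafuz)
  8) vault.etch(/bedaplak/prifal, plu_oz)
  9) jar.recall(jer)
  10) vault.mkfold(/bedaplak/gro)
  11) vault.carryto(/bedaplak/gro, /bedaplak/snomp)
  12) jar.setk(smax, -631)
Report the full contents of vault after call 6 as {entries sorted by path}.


Then almanac.untilx using d='2041-06-16', and observe -475.
Now I run vault.etch using p='/resnehi', c='kowirn', and get created.
Invoking jar.setk using k='jer', v='402', and see nil.
I try vault.mkfold using p='/bedaplak/japleste/lucu', and observe ok.
Using vault.mkfold using p='/bedaplak/mafuz', and see ok.
Using vault.etch using p='/bedaplak/mafuz/bridri', c='tromesto', and get created.
Then vault.erase using p='/bedaplak/mafuz', and see ToolError: not empty.
Invoking vault.etch using p='/bedaplak/prifal', c='plu_oz', and get created.
Next I call jar.recall using k='jer', and observe 402.
Invoking vault.mkfold using p='/bedaplak/gro', → ok.
Using vault.carryto using s='/bedaplak/gro', d='/bedaplak/snomp', and observe ok.
Invoking jar.setk using k='smax', v='-631', and see nil.

Answer: {bedaplak/, bedaplak/japleste/, bedaplak/japleste/lucu/, bedaplak/mafuz/, bedaplak/mafuz/bridri=tromesto, resnehi=kowirn, zo=gromeko}


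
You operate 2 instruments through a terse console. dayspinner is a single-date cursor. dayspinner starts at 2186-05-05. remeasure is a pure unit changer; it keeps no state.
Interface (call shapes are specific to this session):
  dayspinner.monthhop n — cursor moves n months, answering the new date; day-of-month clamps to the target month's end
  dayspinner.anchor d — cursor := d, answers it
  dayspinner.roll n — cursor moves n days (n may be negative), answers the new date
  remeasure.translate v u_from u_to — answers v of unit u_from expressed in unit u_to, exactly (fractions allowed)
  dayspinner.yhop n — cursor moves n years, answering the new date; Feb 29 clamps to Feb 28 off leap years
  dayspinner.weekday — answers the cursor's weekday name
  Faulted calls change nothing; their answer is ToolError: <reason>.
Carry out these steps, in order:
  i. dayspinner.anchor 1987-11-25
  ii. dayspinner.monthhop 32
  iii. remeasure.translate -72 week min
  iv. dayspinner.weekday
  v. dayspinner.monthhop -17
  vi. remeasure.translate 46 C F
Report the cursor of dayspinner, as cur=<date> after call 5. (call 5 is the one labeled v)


Answer: cur=1989-02-25

Derivation:
[in] dayspinner.anchor 1987-11-25
[out] 1987-11-25
[in] dayspinner.monthhop 32
[out] 1990-07-25
[in] remeasure.translate -72 week min
[out] -725760
[in] dayspinner.weekday
[out] Wednesday
[in] dayspinner.monthhop -17
[out] 1989-02-25
[in] remeasure.translate 46 C F
[out] 574/5


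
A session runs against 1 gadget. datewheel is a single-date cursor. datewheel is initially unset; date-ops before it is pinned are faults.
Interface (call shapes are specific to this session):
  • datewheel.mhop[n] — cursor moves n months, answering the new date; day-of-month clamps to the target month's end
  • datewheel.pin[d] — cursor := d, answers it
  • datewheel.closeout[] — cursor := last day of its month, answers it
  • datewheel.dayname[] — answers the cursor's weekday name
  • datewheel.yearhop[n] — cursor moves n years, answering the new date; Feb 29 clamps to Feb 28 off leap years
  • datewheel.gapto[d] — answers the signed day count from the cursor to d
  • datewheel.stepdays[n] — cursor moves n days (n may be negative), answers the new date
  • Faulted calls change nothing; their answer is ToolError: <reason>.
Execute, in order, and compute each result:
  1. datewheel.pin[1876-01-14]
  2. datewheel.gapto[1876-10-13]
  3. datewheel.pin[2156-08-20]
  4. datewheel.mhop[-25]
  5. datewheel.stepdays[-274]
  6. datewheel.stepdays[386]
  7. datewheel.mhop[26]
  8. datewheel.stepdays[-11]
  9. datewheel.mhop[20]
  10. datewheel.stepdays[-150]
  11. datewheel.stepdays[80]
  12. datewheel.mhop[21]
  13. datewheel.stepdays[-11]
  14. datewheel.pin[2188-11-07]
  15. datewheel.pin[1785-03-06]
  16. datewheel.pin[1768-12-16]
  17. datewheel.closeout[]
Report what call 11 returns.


Answer: 2158-06-20

Derivation:
Then datewheel.pin(d='1876-01-14'), giving 1876-01-14.
Then datewheel.gapto(d='1876-10-13'), which returns 273.
Then datewheel.pin(d='2156-08-20'), → 2156-08-20.
Calling datewheel.mhop(n='-25'), which returns 2154-07-20.
I use datewheel.stepdays(n='-274'), which returns 2153-10-19.
Next I call datewheel.stepdays(n='386'), and observe 2154-11-09.
Calling datewheel.mhop(n='26'), giving 2157-01-09.
Then datewheel.stepdays(n='-11'), and see 2156-12-29.
Next I call datewheel.mhop(n='20'), — result: 2158-08-29.
I call datewheel.stepdays(n='-150'), — result: 2158-04-01.
Using datewheel.stepdays(n='80'), giving 2158-06-20.
I call datewheel.mhop(n='21'), — result: 2160-03-20.
I invoke datewheel.stepdays(n='-11'), yielding 2160-03-09.
I use datewheel.pin(d='2188-11-07'), → 2188-11-07.
I run datewheel.pin(d='1785-03-06'), giving 1785-03-06.
Calling datewheel.pin(d='1768-12-16'), → 1768-12-16.
Now I run datewheel.closeout(), which returns 1768-12-31.


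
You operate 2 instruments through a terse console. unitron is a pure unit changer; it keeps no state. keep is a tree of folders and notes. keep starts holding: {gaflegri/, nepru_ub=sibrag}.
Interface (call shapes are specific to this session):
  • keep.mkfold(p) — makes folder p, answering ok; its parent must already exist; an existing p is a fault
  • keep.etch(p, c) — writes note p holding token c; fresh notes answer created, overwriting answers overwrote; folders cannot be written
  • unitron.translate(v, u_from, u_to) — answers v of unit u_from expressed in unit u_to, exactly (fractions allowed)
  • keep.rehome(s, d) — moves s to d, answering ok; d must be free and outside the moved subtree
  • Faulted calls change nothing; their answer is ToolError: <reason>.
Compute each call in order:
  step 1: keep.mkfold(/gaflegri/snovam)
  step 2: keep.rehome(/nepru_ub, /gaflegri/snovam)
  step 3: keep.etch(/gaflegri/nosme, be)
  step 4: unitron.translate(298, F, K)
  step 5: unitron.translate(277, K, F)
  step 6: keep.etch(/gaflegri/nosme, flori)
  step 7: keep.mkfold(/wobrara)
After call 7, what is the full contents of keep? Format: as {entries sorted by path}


Answer: {gaflegri/, gaflegri/nosme=flori, gaflegri/snovam/, nepru_ub=sibrag, wobrara/}

Derivation:
// 1. keep.mkfold(p='/gaflegri/snovam') -> ok
// 2. keep.rehome(s='/nepru_ub', d='/gaflegri/snovam') -> ToolError: exists
// 3. keep.etch(p='/gaflegri/nosme', c='be') -> created
// 4. unitron.translate(v='298', u_from='F', u_to='K') -> 75767/180
// 5. unitron.translate(v='277', u_from='K', u_to='F') -> 3893/100
// 6. keep.etch(p='/gaflegri/nosme', c='flori') -> overwrote
// 7. keep.mkfold(p='/wobrara') -> ok


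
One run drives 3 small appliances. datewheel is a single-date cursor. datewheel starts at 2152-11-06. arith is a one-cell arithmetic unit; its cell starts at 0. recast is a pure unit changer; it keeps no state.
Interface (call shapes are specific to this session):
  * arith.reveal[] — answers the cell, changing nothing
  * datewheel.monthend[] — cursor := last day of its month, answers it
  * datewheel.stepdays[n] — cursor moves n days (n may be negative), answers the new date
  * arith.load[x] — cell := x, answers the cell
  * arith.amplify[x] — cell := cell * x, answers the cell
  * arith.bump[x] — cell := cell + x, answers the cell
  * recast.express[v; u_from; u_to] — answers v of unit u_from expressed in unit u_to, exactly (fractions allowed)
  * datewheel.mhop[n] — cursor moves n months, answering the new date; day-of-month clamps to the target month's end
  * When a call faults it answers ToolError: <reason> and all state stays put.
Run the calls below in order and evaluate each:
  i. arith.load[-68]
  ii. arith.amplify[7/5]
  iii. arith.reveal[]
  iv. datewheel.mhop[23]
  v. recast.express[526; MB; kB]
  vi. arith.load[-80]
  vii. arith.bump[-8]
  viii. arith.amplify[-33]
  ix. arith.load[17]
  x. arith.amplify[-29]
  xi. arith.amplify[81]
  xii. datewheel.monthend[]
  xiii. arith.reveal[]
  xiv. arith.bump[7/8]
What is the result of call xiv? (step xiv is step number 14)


Answer: -319457/8

Derivation:
% arith.load -68
  -68
% arith.amplify 7/5
  -476/5
% arith.reveal
  -476/5
% datewheel.mhop 23
  2154-10-06
% recast.express 526 MB kB
  526000
% arith.load -80
  -80
% arith.bump -8
  -88
% arith.amplify -33
  2904
% arith.load 17
  17
% arith.amplify -29
  -493
% arith.amplify 81
  -39933
% datewheel.monthend
  2154-10-31
% arith.reveal
  -39933
% arith.bump 7/8
  -319457/8


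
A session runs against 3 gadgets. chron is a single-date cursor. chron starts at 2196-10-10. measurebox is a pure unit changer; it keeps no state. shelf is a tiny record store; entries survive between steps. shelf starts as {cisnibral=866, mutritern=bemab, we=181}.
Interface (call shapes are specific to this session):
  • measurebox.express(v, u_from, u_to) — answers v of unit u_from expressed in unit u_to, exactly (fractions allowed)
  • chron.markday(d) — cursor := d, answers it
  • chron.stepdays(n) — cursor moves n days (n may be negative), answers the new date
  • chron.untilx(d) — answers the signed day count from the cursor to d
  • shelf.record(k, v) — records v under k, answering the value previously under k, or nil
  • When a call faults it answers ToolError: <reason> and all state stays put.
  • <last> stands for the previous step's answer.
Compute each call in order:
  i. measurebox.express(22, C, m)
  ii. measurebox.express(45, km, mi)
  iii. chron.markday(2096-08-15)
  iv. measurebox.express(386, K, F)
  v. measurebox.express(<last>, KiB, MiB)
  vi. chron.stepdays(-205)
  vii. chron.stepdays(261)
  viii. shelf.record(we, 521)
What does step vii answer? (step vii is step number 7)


Answer: 2096-10-10

Derivation:
I call measurebox.express on v='22', u_from='C', u_to='m', and get ToolError: incompatible units.
I try measurebox.express on v='45', u_from='km', u_to='mi', which returns 78125/2794.
I try chron.markday on d='2096-08-15', yielding 2096-08-15.
I try measurebox.express on v='386', u_from='K', u_to='F', which returns 23513/100.
I try measurebox.express on v='<last>', u_from='KiB', u_to='MiB': 23513/102400.
I run chron.stepdays on n='-205': 2096-01-23.
I use chron.stepdays on n='261', and observe 2096-10-10.
Now I run shelf.record on k='we', v='521', and get 181.


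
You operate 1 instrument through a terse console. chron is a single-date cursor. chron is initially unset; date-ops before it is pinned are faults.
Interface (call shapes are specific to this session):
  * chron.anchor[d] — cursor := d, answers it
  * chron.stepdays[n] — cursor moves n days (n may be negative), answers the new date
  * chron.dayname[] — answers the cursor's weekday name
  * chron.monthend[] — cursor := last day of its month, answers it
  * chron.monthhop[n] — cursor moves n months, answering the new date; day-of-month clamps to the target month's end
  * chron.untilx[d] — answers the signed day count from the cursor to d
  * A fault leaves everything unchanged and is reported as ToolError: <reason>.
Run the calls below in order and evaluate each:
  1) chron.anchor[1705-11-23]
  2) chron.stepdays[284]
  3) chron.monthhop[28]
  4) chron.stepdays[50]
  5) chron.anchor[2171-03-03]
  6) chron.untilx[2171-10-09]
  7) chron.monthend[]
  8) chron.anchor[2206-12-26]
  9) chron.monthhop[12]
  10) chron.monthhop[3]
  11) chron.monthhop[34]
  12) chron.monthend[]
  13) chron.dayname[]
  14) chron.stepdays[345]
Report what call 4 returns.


·→ chron.anchor(1705-11-23)
·← 1705-11-23
·→ chron.stepdays(284)
·← 1706-09-03
·→ chron.monthhop(28)
·← 1709-01-03
·→ chron.stepdays(50)
·← 1709-02-22
·→ chron.anchor(2171-03-03)
·← 2171-03-03
·→ chron.untilx(2171-10-09)
·← 220
·→ chron.monthend()
·← 2171-03-31
·→ chron.anchor(2206-12-26)
·← 2206-12-26
·→ chron.monthhop(12)
·← 2207-12-26
·→ chron.monthhop(3)
·← 2208-03-26
·→ chron.monthhop(34)
·← 2211-01-26
·→ chron.monthend()
·← 2211-01-31
·→ chron.dayname()
·← Thursday
·→ chron.stepdays(345)
·← 2212-01-11

Answer: 1709-02-22
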